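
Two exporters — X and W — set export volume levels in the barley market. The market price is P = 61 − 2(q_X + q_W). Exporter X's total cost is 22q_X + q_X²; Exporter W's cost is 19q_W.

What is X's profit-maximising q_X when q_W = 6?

4.5

Exporter X's profit: π = q_X(61 − 2(q_X + q_W)) − 22q_X − q_X².
∂π/∂q_X = 39 − 6q_X − 2q_W = 0, so q_X = 6.5 − (1/3)q_W.
At q_W = 6: q_X = 6.5 − (1/3)·6 = 4.5.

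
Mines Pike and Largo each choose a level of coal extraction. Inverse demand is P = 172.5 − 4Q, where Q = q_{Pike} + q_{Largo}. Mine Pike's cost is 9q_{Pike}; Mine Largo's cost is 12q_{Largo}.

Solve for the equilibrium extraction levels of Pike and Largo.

Mine Pike's profit: π = q_{Pike}(172.5 − 4(q_{Pike} + q_{Largo})) − 9q_{Pike}.
∂π/∂q_{Pike} = 163.5 − 8q_{Pike} − 4q_{Largo} = 0, so q_{Pike} = 20.4375 − 0.5q_{Largo}.
By the same steps for Largo: q_{Largo} = 20.0625 − 0.5q_{Pike}.
Substituting the second reaction function into the first: q_{Pike} = 20.4375 − 0.5(20.0625 − 0.5q_{Pike}), which gives 0.75q_{Pike} = 333/32 ⇒ q_{Pike} = 13.875.
Then q_{Largo} = 20.0625 − 0.5·13.875 = 13.125.

13.875, 13.125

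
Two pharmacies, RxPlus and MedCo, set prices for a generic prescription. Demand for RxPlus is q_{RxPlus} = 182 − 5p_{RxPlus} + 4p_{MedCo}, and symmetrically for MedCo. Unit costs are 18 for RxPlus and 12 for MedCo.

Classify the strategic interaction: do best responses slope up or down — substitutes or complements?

RxPlus's profit: π = (p_{RxPlus} − 18)(182 − 5p_{RxPlus} + 4p_{MedCo}).
∂π/∂p_{RxPlus} = 272 − 10p_{RxPlus} + 4p_{MedCo} = 0 ⇒ p_{RxPlus} = 27.2 + 0.4p_{MedCo}.
The best-response slope dp_{RxPlus}/dp_{MedCo} = 0.4 > 0: the reaction function is upward-sloping, so the choices are strategic complements.

strategic complements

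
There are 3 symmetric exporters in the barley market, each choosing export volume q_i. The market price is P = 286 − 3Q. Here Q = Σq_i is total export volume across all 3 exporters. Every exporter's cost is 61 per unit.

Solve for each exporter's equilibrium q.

A representative exporter's profit is π_i = q_i(286 − 3Q) − 61q_i, with Q = q_i + Σ_{j≠i} q_j.
First-order condition: 225 − 6q_i − 3Σ_{j≠i} q_j = 0.
Imposing symmetry (q_j = q for all j) turns Σ_{j≠i} q_j into 2q, so 225 = 12q and q = 18.75.

18.75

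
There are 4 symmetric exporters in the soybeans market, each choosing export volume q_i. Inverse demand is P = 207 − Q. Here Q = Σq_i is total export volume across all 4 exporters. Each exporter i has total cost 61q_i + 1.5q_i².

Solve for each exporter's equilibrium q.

18.25

A representative exporter's profit is π_i = q_i(207 − Q) − 61q_i − 1.5q_i², with Q = q_i + Σ_{j≠i} q_j.
First-order condition: 146 − 5q_i − Σ_{j≠i} q_j = 0.
With identical exporters, set every q_j = q: then 146 − 5q − 3q = 0, i.e. q = 146/8 = 18.25.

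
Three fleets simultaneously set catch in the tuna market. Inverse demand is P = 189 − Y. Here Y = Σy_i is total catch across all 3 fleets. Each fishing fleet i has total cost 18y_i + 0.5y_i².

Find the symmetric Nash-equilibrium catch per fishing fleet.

34.2

A representative fishing fleet's profit is π_i = y_i(189 − Y) − 18y_i − 0.5y_i², with Y = y_i + Σ_{j≠i} y_j.
First-order condition: 171 − 3y_i − Σ_{j≠i} y_j = 0.
In a symmetric equilibrium every fishing fleet chooses the same y, so Σ_{j≠i} y_j = 2y. The condition becomes 171 − 5y = 0, giving y = 171/5 = 34.2.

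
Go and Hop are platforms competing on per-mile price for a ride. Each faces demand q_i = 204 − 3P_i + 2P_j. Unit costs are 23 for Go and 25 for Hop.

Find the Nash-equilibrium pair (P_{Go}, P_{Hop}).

68.625, 69.375

Go's profit: π = (P_{Go} − 23)(204 − 3P_{Go} + 2P_{Hop}).
∂π/∂P_{Go} = 273 − 6P_{Go} + 2P_{Hop} = 0 ⇒ P_{Go} = 45.5 + (1/3)P_{Hop}.
Similarly P_{Hop} = 46.5 + (1/3)P_{Go}.
Solving the two reaction functions simultaneously: (1 − (1/3)(1/3))P_{Go} = 45.5 + (1/3)·46.5, so (8/9)P_{Go} = 61 and P_{Go} = 68.625.
Then P_{Hop} = 46.5 + (1/3)·68.625 = 69.375.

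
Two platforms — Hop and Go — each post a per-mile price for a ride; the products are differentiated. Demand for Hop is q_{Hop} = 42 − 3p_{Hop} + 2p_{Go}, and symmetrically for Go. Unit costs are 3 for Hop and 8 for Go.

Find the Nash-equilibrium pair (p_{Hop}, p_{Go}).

Hop's profit: π = (p_{Hop} − 3)(42 − 3p_{Hop} + 2p_{Go}).
∂π/∂p_{Hop} = 51 − 6p_{Hop} + 2p_{Go} = 0 ⇒ p_{Hop} = 8.5 + (1/3)p_{Go}.
Similarly p_{Go} = 11 + (1/3)p_{Hop}.
Substituting the second reaction function into the first: p_{Hop} = 8.5 + (1/3)(11 + (1/3)p_{Hop}), which gives (8/9)p_{Hop} = 73/6 ⇒ p_{Hop} = 13.6875.
Then p_{Go} = 11 + (1/3)·13.6875 = 15.5625.

13.6875, 15.5625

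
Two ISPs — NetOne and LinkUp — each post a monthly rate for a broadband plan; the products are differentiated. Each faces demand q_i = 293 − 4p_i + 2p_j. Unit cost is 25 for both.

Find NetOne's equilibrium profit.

NetOne's profit: π = (p_{NetOne} − 25)(293 − 4p_{NetOne} + 2p_{LinkUp}).
∂π/∂p_{NetOne} = 393 − 8p_{NetOne} + 2p_{LinkUp} = 0 ⇒ p_{NetOne} = 49.125 + 0.25p_{LinkUp}.
The game is symmetric, so in equilibrium p_{LinkUp} = p_{NetOne}: the reaction function gives 0.75p_{NetOne} = 49.125, hence p_{NetOne} = 65.5.
q_{NetOne} = 293 − 4·65.5 + 2·65.5 = 162.
Profit = (65.5 − 25)·162 = 6561.

6561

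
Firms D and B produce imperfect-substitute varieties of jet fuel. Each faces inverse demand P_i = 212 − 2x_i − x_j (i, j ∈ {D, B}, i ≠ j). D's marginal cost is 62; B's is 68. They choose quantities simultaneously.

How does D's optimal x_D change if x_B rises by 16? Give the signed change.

-4

Firm D's profit: π = x_D(212 − 2x_D − x_B) − 62x_D.
∂π/∂x_D = 150 − 4x_D − x_B = 0 ⇒ x_D = 37.5 − 0.25x_B.
The reaction-function slope is −0.25, so a 16-unit rise in x_B moves x_D by −0.25 × 16 = −4. D's best response falls — the actions are strategic substitutes.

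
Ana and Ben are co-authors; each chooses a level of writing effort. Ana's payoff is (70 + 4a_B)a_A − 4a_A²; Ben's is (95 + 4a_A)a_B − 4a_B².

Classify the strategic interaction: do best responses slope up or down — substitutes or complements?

strategic complements

Expanding Ana's payoff: 70a_A + 4a_Ba_A − 4a_A².
∂π/∂a_A = 70 + 4a_B − 8a_A = 0, so a_A = 8.75 + 0.5a_B.
The best-response slope da_A/da_B = 0.5 > 0: the reaction function is upward-sloping, so the choices are strategic complements.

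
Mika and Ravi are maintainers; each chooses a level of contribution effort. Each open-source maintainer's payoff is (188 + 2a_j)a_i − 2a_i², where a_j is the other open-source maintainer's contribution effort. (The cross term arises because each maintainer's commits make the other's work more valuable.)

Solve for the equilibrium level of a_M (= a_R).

94

Mika's payoff is (188 + 2a_R)a_M − 2a_M².
∂π/∂a_M = 188 + 2a_R − 4a_M = 0, so a_M = 47 + 0.5a_R.
The game is symmetric, so in equilibrium a_R = a_M: the reaction function gives 0.5a_M = 47, hence a_M = 94.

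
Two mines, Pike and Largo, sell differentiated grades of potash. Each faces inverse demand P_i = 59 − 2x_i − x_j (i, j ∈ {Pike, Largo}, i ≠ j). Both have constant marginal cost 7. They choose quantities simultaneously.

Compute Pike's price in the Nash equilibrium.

Mine Pike's profit: π = x_{Pike}(59 − 2x_{Pike} − x_{Largo}) − 7x_{Pike}.
∂π/∂x_{Pike} = 52 − 4x_{Pike} − x_{Largo} = 0 ⇒ x_{Pike} = 13 − 0.25x_{Largo}.
By symmetry x_{Largo} = x_{Pike}; substituting into the reaction function, 1.25x_{Pike} = 13 and x_{Pike} = 10.4.
P_{Pike} = 59 − 2·10.4 − 10.4 = 27.8.

27.8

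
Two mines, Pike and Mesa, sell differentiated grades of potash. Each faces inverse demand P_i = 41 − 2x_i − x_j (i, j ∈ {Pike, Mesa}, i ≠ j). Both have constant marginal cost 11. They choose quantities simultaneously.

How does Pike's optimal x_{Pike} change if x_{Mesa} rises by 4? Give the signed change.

-1

Mine Pike's profit: π = x_{Pike}(41 − 2x_{Pike} − x_{Mesa}) − 11x_{Pike}.
∂π/∂x_{Pike} = 30 − 4x_{Pike} − x_{Mesa} = 0 ⇒ x_{Pike} = 7.5 − 0.25x_{Mesa}.
The reaction-function slope is −0.25, so a 4-unit rise in x_{Mesa} moves x_{Pike} by −0.25 × 4 = −1. Pike's best response falls — the actions are strategic substitutes.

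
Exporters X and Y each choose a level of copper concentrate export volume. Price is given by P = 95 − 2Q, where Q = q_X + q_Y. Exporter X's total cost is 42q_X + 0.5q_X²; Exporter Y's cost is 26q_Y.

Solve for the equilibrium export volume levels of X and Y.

4.625, 14.9375

Exporter X's profit: π = q_X(95 − 2(q_X + q_Y)) − 42q_X − 0.5q_X².
∂π/∂q_X = 53 − 5q_X − 2q_Y = 0, so q_X = 10.6 − 0.4q_Y.
For Y: ∂π/∂q_Y = 69 − 4q_Y − 2q_X = 0 ⇒ q_Y = 17.25 − 0.5q_X.
Solving the two reaction functions simultaneously: (1 − (−0.4)(−0.5))q_X = 10.6 − 0.4·17.25, so 0.8q_X = 3.7 and q_X = 4.625.
Then q_Y = 17.25 − 0.5·4.625 = 14.9375.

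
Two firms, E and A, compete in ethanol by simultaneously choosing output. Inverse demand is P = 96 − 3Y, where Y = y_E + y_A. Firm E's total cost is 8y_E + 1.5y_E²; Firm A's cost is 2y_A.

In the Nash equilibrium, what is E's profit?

Firm E's profit: π = y_E(96 − 3(y_E + y_A)) − 8y_E − 1.5y_E².
∂π/∂y_E = 88 − 9y_E − 3y_A = 0, so y_E = 88/9 − (1/3)y_A.
For A: ∂π/∂y_A = 94 − 6y_A − 3y_E = 0 ⇒ y_A = 47/3 − 0.5y_E.
Plugging y_A into E's best response: y_E = 88/9 − (1/3)(47/3 − 0.5y_E) ⇒ (5/6)y_E = 41/9, so y_E = 82/15.
Then y_A = 47/3 − 0.5·(82/15) = 194/15.
Price P = 96 − 3·18.4 = 40.8.
E's profit: (40.8 − 8)·(82/15) − 1.5(82/15)² = 134.48.

134.48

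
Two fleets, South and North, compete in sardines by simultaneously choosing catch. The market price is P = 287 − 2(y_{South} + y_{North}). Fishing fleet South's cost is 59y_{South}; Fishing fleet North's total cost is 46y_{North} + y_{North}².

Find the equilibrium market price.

Fishing fleet South's profit: π = y_{South}(287 − 2(y_{South} + y_{North})) − 59y_{South}.
∂π/∂y_{South} = 228 − 4y_{South} − 2y_{North} = 0, so y_{South} = 57 − 0.5y_{North}.
For North: ∂π/∂y_{North} = 241 − 6y_{North} − 2y_{South} = 0 ⇒ y_{North} = 241/6 − (1/3)y_{South}.
Substituting the second reaction function into the first: y_{South} = 57 − 0.5(241/6 − (1/3)y_{South}), which gives (5/6)y_{South} = 443/12 ⇒ y_{South} = 44.3.
Then y_{North} = 241/6 − (1/3)·44.3 = 25.4.
Equilibrium price: P = 287 − 2·69.7 = 147.6.

147.6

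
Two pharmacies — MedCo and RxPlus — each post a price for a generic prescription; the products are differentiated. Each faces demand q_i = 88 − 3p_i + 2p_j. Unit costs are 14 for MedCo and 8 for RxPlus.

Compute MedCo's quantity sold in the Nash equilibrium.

52.125

MedCo's profit: π = (p_{MedCo} − 14)(88 − 3p_{MedCo} + 2p_{RxPlus}).
∂π/∂p_{MedCo} = 130 − 6p_{MedCo} + 2p_{RxPlus} = 0 ⇒ p_{MedCo} = 65/3 + (1/3)p_{RxPlus}.
Similarly p_{RxPlus} = 56/3 + (1/3)p_{MedCo}.
Solving the two reaction functions simultaneously: (1 − (1/3)(1/3))p_{MedCo} = 65/3 + (1/3)·(56/3), so (8/9)p_{MedCo} = 251/9 and p_{MedCo} = 31.375.
Then p_{RxPlus} = 56/3 + (1/3)·31.375 = 29.125.
q_{MedCo} = 88 − 3·31.375 + 2·29.125 = 52.125.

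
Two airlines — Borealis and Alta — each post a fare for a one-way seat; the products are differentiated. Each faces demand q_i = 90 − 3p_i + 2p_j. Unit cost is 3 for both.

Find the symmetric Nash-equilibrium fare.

Borealis's profit: π = (p_{Borealis} − 3)(90 − 3p_{Borealis} + 2p_{Alta}).
∂π/∂p_{Borealis} = 99 − 6p_{Borealis} + 2p_{Alta} = 0 ⇒ p_{Borealis} = 16.5 + (1/3)p_{Alta}.
Setting p_{Borealis} = p_{Alta} in the reaction function: p_{Borealis} = 16.5 + (1/3)p_{Borealis}, so p_{Borealis} = 16.5 / (2/3) = 24.75.

24.75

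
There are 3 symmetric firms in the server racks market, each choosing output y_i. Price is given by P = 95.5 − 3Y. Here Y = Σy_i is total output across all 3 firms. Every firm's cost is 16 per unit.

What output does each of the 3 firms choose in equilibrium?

A representative firm's profit is π_i = y_i(95.5 − 3Y) − 16y_i, with Y = y_i + Σ_{j≠i} y_j.
First-order condition: 79.5 − 6y_i − 3Σ_{j≠i} y_j = 0.
In a symmetric equilibrium every firm chooses the same y, so Σ_{j≠i} y_j = 2y. The condition becomes 79.5 − 12y = 0, giving y = 79.5/12 = 6.625.

6.625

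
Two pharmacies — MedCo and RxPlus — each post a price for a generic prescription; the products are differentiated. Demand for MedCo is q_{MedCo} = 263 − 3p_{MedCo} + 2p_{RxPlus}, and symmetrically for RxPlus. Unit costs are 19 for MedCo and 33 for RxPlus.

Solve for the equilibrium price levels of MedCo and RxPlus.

MedCo's profit: π = (p_{MedCo} − 19)(263 − 3p_{MedCo} + 2p_{RxPlus}).
∂π/∂p_{MedCo} = 320 − 6p_{MedCo} + 2p_{RxPlus} = 0 ⇒ p_{MedCo} = 160/3 + (1/3)p_{RxPlus}.
Similarly p_{RxPlus} = 181/3 + (1/3)p_{MedCo}.
Plugging p_{RxPlus} into MedCo's best response: p_{MedCo} = 160/3 + (1/3)(181/3 + (1/3)p_{MedCo}) ⇒ (8/9)p_{MedCo} = 661/9, so p_{MedCo} = 82.625.
Then p_{RxPlus} = 181/3 + (1/3)·82.625 = 87.875.

82.625, 87.875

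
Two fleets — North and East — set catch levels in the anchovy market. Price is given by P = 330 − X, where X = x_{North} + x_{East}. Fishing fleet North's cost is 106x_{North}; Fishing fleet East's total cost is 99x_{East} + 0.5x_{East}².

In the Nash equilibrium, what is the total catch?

135.8

Fishing fleet North's profit: π = x_{North}(330 − (x_{North} + x_{East})) − 106x_{North}.
∂π/∂x_{North} = 224 − 2x_{North} − x_{East} = 0, so x_{North} = 112 − 0.5x_{East}.
For East: ∂π/∂x_{East} = 231 − 3x_{East} − x_{North} = 0 ⇒ x_{East} = 77 − (1/3)x_{North}.
Substituting the second reaction function into the first: x_{North} = 112 − 0.5(77 − (1/3)x_{North}), which gives (5/6)x_{North} = 73.5 ⇒ x_{North} = 88.2.
Then x_{East} = 77 − (1/3)·88.2 = 47.6.
Total catch: 88.2 + 47.6 = 135.8.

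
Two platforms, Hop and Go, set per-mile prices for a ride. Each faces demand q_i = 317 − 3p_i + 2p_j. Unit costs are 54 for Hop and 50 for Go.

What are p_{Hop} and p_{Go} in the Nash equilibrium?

Hop's profit: π = (p_{Hop} − 54)(317 − 3p_{Hop} + 2p_{Go}).
∂π/∂p_{Hop} = 479 − 6p_{Hop} + 2p_{Go} = 0 ⇒ p_{Hop} = 479/6 + (1/3)p_{Go}.
Similarly p_{Go} = 467/6 + (1/3)p_{Hop}.
Substituting the second reaction function into the first: p_{Hop} = 479/6 + (1/3)(467/6 + (1/3)p_{Hop}), which gives (8/9)p_{Hop} = 952/9 ⇒ p_{Hop} = 119.
Then p_{Go} = 467/6 + (1/3)·119 = 117.5.

119, 117.5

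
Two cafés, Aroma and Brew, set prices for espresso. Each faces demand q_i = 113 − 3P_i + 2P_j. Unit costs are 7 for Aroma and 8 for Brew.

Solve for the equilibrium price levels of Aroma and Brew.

Aroma's profit: π = (P_{Aroma} − 7)(113 − 3P_{Aroma} + 2P_{Brew}).
∂π/∂P_{Aroma} = 134 − 6P_{Aroma} + 2P_{Brew} = 0 ⇒ P_{Aroma} = 67/3 + (1/3)P_{Brew}.
Similarly P_{Brew} = 137/6 + (1/3)P_{Aroma}.
Plugging P_{Brew} into Aroma's best response: P_{Aroma} = 67/3 + (1/3)(137/6 + (1/3)P_{Aroma}) ⇒ (8/9)P_{Aroma} = 539/18, so P_{Aroma} = 33.6875.
Then P_{Brew} = 137/6 + (1/3)·33.6875 = 34.0625.

33.6875, 34.0625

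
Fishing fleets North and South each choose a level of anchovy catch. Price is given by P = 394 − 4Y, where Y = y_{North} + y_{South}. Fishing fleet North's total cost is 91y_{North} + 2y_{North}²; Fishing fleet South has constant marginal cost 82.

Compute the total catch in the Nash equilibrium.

Fishing fleet North's profit: π = y_{North}(394 − 4(y_{North} + y_{South})) − 91y_{North} − 2y_{North}².
∂π/∂y_{North} = 303 − 12y_{North} − 4y_{South} = 0, so y_{North} = 25.25 − (1/3)y_{South}.
For South: ∂π/∂y_{South} = 312 − 8y_{South} − 4y_{North} = 0 ⇒ y_{South} = 39 − 0.5y_{North}.
Solving the two reaction functions simultaneously: (1 − (−1/3)(−0.5))y_{North} = 25.25 − (1/3)·39, so (5/6)y_{North} = 12.25 and y_{North} = 14.7.
Then y_{South} = 39 − 0.5·14.7 = 31.65.
Total catch: 14.7 + 31.65 = 46.35.

46.35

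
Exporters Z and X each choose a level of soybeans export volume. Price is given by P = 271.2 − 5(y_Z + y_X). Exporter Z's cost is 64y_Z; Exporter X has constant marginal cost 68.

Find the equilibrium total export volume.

Exporter Z's profit: π = y_Z(271.2 − 5(y_Z + y_X)) − 64y_Z.
∂π/∂y_Z = 207.2 − 10y_Z − 5y_X = 0, so y_Z = 20.72 − 0.5y_X.
By the same steps for X: y_X = 20.32 − 0.5y_Z.
Solving the two reaction functions simultaneously: (1 − (−0.5)(−0.5))y_Z = 20.72 − 0.5·20.32, so 0.75y_Z = 10.56 and y_Z = 14.08.
Then y_X = 20.32 − 0.5·14.08 = 13.28.
Total export volume: 14.08 + 13.28 = 27.36.

27.36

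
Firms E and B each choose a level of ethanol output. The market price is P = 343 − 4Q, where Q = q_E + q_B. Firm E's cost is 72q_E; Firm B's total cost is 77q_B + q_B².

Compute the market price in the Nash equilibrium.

174.875

Firm E's profit: π = q_E(343 − 4(q_E + q_B)) − 72q_E.
∂π/∂q_E = 271 − 8q_E − 4q_B = 0, so q_E = 33.875 − 0.5q_B.
For B: ∂π/∂q_B = 266 − 10q_B − 4q_E = 0 ⇒ q_B = 26.6 − 0.4q_E.
Solving the two reaction functions simultaneously: (1 − (−0.5)(−0.4))q_E = 33.875 − 0.5·26.6, so 0.8q_E = 20.575 and q_E = 823/32.
Then q_B = 26.6 − 0.4·(823/32) = 16.3125.
Equilibrium price: P = 343 − 4·(1345/32) = 174.875.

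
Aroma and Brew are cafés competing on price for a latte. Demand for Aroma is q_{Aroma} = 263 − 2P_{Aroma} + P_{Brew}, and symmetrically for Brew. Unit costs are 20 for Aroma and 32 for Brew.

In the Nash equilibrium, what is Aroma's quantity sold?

165.2

Aroma's profit: π = (P_{Aroma} − 20)(263 − 2P_{Aroma} + P_{Brew}).
∂π/∂P_{Aroma} = 303 − 4P_{Aroma} + P_{Brew} = 0 ⇒ P_{Aroma} = 75.75 + 0.25P_{Brew}.
Similarly P_{Brew} = 81.75 + 0.25P_{Aroma}.
Plugging P_{Brew} into Aroma's best response: P_{Aroma} = 75.75 + 0.25(81.75 + 0.25P_{Aroma}) ⇒ 0.9375P_{Aroma} = 96.1875, so P_{Aroma} = 102.6.
Then P_{Brew} = 81.75 + 0.25·102.6 = 107.4.
q_{Aroma} = 263 − 2·102.6 + 107.4 = 165.2.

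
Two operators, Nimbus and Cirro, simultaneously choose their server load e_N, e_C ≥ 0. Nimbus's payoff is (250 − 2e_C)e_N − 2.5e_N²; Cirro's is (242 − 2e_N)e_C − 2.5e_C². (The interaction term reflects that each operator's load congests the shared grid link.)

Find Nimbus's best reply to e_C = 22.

41.2

Expanding Nimbus's payoff: 250e_N − 2e_Ce_N − 2.5e_N².
∂π/∂e_N = 250 − 2e_C − 5e_N = 0, so e_N = 50 − 0.4e_C.
At e_C = 22: e_N = 50 − 0.4·22 = 41.2.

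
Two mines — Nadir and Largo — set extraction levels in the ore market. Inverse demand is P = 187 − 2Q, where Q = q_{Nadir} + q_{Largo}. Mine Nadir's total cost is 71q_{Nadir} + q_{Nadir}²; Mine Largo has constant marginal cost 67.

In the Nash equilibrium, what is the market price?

115.8

Mine Nadir's profit: π = q_{Nadir}(187 − 2(q_{Nadir} + q_{Largo})) − 71q_{Nadir} − q_{Nadir}².
∂π/∂q_{Nadir} = 116 − 6q_{Nadir} − 2q_{Largo} = 0, so q_{Nadir} = 58/3 − (1/3)q_{Largo}.
For Largo: ∂π/∂q_{Largo} = 120 − 4q_{Largo} − 2q_{Nadir} = 0 ⇒ q_{Largo} = 30 − 0.5q_{Nadir}.
Solving the two reaction functions simultaneously: (1 − (−1/3)(−0.5))q_{Nadir} = 58/3 − (1/3)·30, so (5/6)q_{Nadir} = 28/3 and q_{Nadir} = 11.2.
Then q_{Largo} = 30 − 0.5·11.2 = 24.4.
Equilibrium price: P = 187 − 2·35.6 = 115.8.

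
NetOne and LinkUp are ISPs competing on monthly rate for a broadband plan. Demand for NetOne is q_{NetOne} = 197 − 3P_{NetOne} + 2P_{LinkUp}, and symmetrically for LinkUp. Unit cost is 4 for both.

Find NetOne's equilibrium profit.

NetOne's profit: π = (P_{NetOne} − 4)(197 − 3P_{NetOne} + 2P_{LinkUp}).
∂π/∂P_{NetOne} = 209 − 6P_{NetOne} + 2P_{LinkUp} = 0 ⇒ P_{NetOne} = 209/6 + (1/3)P_{LinkUp}.
The game is symmetric, so in equilibrium P_{LinkUp} = P_{NetOne}: the reaction function gives (2/3)P_{NetOne} = 209/6, hence P_{NetOne} = 52.25.
q_{NetOne} = 197 − 3·52.25 + 2·52.25 = 144.75.
Profit = (52.25 − 4)·144.75 = 6984.1875.

6984.1875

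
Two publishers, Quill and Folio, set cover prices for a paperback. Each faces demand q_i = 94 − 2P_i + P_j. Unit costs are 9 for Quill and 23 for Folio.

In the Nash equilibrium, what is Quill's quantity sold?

Quill's profit: π = (P_{Quill} − 9)(94 − 2P_{Quill} + P_{Folio}).
∂π/∂P_{Quill} = 112 − 4P_{Quill} + P_{Folio} = 0 ⇒ P_{Quill} = 28 + 0.25P_{Folio}.
Similarly P_{Folio} = 35 + 0.25P_{Quill}.
Plugging P_{Folio} into Quill's best response: P_{Quill} = 28 + 0.25(35 + 0.25P_{Quill}) ⇒ 0.9375P_{Quill} = 36.75, so P_{Quill} = 39.2.
Then P_{Folio} = 35 + 0.25·39.2 = 44.8.
q_{Quill} = 94 − 2·39.2 + 44.8 = 60.4.

60.4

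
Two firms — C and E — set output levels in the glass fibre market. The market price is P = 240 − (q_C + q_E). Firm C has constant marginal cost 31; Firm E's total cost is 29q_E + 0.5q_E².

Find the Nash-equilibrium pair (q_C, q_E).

Firm C's profit: π = q_C(240 − (q_C + q_E)) − 31q_C.
∂π/∂q_C = 209 − 2q_C − q_E = 0, so q_C = 104.5 − 0.5q_E.
For E: ∂π/∂q_E = 211 − 3q_E − q_C = 0 ⇒ q_E = 211/3 − (1/3)q_C.
Solving the two reaction functions simultaneously: (1 − (−0.5)(−1/3))q_C = 104.5 − 0.5·(211/3), so (5/6)q_C = 208/3 and q_C = 83.2.
Then q_E = 211/3 − (1/3)·83.2 = 42.6.

83.2, 42.6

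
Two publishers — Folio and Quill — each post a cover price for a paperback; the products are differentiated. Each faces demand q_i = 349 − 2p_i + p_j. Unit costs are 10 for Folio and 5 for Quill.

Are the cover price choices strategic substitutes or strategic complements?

Folio's profit: π = (p_{Folio} − 10)(349 − 2p_{Folio} + p_{Quill}).
∂π/∂p_{Folio} = 369 − 4p_{Folio} + p_{Quill} = 0 ⇒ p_{Folio} = 92.25 + 0.25p_{Quill}.
The best-response slope dp_{Folio}/dp_{Quill} = 0.25 > 0: the reaction function is upward-sloping, so the choices are strategic complements.

strategic complements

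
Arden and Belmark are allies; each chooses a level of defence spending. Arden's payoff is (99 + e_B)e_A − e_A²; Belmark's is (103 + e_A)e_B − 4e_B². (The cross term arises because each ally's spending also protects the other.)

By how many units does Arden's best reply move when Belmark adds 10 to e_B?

5

Expanding Arden's payoff: 99e_A + e_Be_A − e_A².
∂π/∂e_A = 99 + e_B − 2e_A = 0, so e_A = 49.5 + 0.5e_B.
The reaction-function slope is 0.5, so a 10-unit rise in e_B moves e_A by 0.5 × 10 = 5. Arden's best response rises — the actions are strategic complements.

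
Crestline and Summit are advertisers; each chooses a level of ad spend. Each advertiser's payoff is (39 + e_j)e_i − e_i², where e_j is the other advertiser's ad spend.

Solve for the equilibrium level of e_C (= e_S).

39

Crestline's payoff is (39 + e_S)e_C − e_C².
∂π/∂e_C = 39 + e_S − 2e_C = 0, so e_C = 19.5 + 0.5e_S.
Setting e_C = e_S in the reaction function: e_C = 19.5 + 0.5e_C, so e_C = 19.5 / 0.5 = 39.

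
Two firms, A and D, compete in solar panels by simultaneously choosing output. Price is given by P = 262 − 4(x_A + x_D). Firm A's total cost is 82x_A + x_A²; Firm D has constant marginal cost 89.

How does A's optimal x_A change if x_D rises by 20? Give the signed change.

-8

Firm A's profit: π = x_A(262 − 4(x_A + x_D)) − 82x_A − x_A².
∂π/∂x_A = 180 − 10x_A − 4x_D = 0, so x_A = 18 − 0.4x_D.
The reaction-function slope is −0.4, so a 20-unit rise in x_D moves x_A by −0.4 × 20 = −8. A's best response falls — the actions are strategic substitutes.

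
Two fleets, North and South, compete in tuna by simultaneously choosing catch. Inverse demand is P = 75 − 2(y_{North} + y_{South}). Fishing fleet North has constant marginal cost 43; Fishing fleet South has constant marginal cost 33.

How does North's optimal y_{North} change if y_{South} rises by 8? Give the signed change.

Fishing fleet North's profit: π = y_{North}(75 − 2(y_{North} + y_{South})) − 43y_{North}.
∂π/∂y_{North} = 32 − 4y_{North} − 2y_{South} = 0, so y_{North} = 8 − 0.5y_{South}.
The reaction-function slope is −0.5, so an 8-unit rise in y_{South} moves y_{North} by −0.5 × 8 = −4. North's best response falls — the actions are strategic substitutes.

-4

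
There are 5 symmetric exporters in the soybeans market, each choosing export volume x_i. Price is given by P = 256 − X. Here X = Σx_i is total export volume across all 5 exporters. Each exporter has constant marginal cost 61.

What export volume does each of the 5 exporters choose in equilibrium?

32.5

A representative exporter's profit is π_i = x_i(256 − X) − 61x_i, with X = x_i + Σ_{j≠i} x_j.
First-order condition: 195 − 2x_i − Σ_{j≠i} x_j = 0.
Imposing symmetry (x_j = x for all j) turns Σ_{j≠i} x_j into 4x, so 195 = 6x and x = 32.5.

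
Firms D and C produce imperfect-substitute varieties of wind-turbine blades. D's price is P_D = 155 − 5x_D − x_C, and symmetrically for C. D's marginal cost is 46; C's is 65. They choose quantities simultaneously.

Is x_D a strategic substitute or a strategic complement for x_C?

strategic substitutes

Firm D's profit: π = x_D(155 − 5x_D − x_C) − 46x_D.
∂π/∂x_D = 109 − 10x_D − x_C = 0 ⇒ x_D = 10.9 − 0.1x_C.
The best-response slope dx_D/dx_C = −0.1 < 0: the reaction function is downward-sloping, so the choices are strategic substitutes.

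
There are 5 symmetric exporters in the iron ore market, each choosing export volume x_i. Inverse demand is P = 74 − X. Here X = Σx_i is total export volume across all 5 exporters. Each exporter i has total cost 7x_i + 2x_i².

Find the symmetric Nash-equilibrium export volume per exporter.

A representative exporter's profit is π_i = x_i(74 − X) − 7x_i − 2x_i², with X = x_i + Σ_{j≠i} x_j.
First-order condition: 67 − 6x_i − Σ_{j≠i} x_j = 0.
With identical exporters, set every x_j = x: then 67 − 6x − 4x = 0, i.e. x = 67/10 = 6.7.

6.7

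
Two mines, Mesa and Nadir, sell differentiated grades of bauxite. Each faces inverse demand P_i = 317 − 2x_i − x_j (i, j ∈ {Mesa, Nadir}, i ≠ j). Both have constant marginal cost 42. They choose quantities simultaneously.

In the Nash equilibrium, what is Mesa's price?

Mine Mesa's profit: π = x_{Mesa}(317 − 2x_{Mesa} − x_{Nadir}) − 42x_{Mesa}.
∂π/∂x_{Mesa} = 275 − 4x_{Mesa} − x_{Nadir} = 0 ⇒ x_{Mesa} = 68.75 − 0.25x_{Nadir}.
By symmetry x_{Nadir} = x_{Mesa}; substituting into the reaction function, 1.25x_{Mesa} = 68.75 and x_{Mesa} = 55.
P_{Mesa} = 317 − 2·55 − 55 = 152.

152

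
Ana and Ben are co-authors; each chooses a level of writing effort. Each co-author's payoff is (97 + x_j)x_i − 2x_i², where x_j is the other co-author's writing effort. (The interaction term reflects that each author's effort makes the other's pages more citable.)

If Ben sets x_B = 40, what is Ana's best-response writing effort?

Ana's payoff is (97 + x_B)x_A − 2x_A².
∂π/∂x_A = 97 + x_B − 4x_A = 0, so x_A = 24.25 + 0.25x_B.
At x_B = 40: x_A = 24.25 + 0.25·40 = 34.25.

34.25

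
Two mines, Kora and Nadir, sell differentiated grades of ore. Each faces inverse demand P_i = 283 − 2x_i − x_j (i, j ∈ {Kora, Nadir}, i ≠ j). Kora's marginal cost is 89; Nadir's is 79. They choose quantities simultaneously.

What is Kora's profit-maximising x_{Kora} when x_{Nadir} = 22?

43

Mine Kora's profit: π = x_{Kora}(283 − 2x_{Kora} − x_{Nadir}) − 89x_{Kora}.
∂π/∂x_{Kora} = 194 − 4x_{Kora} − x_{Nadir} = 0 ⇒ x_{Kora} = 48.5 − 0.25x_{Nadir}.
At x_{Nadir} = 22: x_{Kora} = 48.5 − 0.25·22 = 43.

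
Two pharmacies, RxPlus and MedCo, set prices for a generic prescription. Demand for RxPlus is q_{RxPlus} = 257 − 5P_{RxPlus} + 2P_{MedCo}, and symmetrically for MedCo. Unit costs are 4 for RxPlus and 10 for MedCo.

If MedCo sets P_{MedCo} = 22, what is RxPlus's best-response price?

32.1

RxPlus's profit: π = (P_{RxPlus} − 4)(257 − 5P_{RxPlus} + 2P_{MedCo}).
∂π/∂P_{RxPlus} = 277 − 10P_{RxPlus} + 2P_{MedCo} = 0 ⇒ P_{RxPlus} = 27.7 + 0.2P_{MedCo}.
At P_{MedCo} = 22: P_{RxPlus} = 27.7 + 0.2·22 = 32.1.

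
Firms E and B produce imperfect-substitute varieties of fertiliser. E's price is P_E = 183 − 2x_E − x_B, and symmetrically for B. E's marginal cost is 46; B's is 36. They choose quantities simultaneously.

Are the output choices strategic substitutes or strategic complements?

strategic substitutes

Firm E's profit: π = x_E(183 − 2x_E − x_B) − 46x_E.
∂π/∂x_E = 137 − 4x_E − x_B = 0 ⇒ x_E = 34.25 − 0.25x_B.
The best-response slope dx_E/dx_B = −0.25 < 0: the reaction function is downward-sloping, so the choices are strategic substitutes.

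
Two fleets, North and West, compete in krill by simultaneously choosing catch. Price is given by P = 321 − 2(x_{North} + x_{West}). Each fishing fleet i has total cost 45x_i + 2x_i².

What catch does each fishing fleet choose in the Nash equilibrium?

Fishing fleet North's profit: π = x_{North}(321 − 2(x_{North} + x_{West})) − 45x_{North} − 2x_{North}².
∂π/∂x_{North} = 276 − 8x_{North} − 2x_{West} = 0, so x_{North} = 34.5 − 0.25x_{West}.
Setting x_{North} = x_{West} in the reaction function: x_{North} = 34.5 − 0.25x_{North}, so x_{North} = 34.5 / 1.25 = 27.6.

27.6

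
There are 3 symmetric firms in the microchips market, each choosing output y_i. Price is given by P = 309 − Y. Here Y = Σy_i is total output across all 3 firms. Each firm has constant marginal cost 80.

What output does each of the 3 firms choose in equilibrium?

A representative firm's profit is π_i = y_i(309 − Y) − 80y_i, with Y = y_i + Σ_{j≠i} y_j.
First-order condition: 229 − 2y_i − Σ_{j≠i} y_j = 0.
With identical firms, set every y_j = y: then 229 − 2y − 2y = 0, i.e. y = 229/4 = 57.25.

57.25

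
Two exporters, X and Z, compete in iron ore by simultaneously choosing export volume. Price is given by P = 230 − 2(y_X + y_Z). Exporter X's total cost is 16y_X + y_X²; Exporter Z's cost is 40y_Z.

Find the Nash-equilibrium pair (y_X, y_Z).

23.8, 35.6

Exporter X's profit: π = y_X(230 − 2(y_X + y_Z)) − 16y_X − y_X².
∂π/∂y_X = 214 − 6y_X − 2y_Z = 0, so y_X = 107/3 − (1/3)y_Z.
For Z: ∂π/∂y_Z = 190 − 4y_Z − 2y_X = 0 ⇒ y_Z = 47.5 − 0.5y_X.
Solving the two reaction functions simultaneously: (1 − (−1/3)(−0.5))y_X = 107/3 − (1/3)·47.5, so (5/6)y_X = 119/6 and y_X = 23.8.
Then y_Z = 47.5 − 0.5·23.8 = 35.6.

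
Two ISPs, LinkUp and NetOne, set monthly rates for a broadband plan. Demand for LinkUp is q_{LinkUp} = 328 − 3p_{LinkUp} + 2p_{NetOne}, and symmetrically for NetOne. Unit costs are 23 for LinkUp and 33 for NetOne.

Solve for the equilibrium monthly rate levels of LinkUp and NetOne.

101.125, 104.875

LinkUp's profit: π = (p_{LinkUp} − 23)(328 − 3p_{LinkUp} + 2p_{NetOne}).
∂π/∂p_{LinkUp} = 397 − 6p_{LinkUp} + 2p_{NetOne} = 0 ⇒ p_{LinkUp} = 397/6 + (1/3)p_{NetOne}.
Similarly p_{NetOne} = 427/6 + (1/3)p_{LinkUp}.
Plugging p_{NetOne} into LinkUp's best response: p_{LinkUp} = 397/6 + (1/3)(427/6 + (1/3)p_{LinkUp}) ⇒ (8/9)p_{LinkUp} = 809/9, so p_{LinkUp} = 101.125.
Then p_{NetOne} = 427/6 + (1/3)·101.125 = 104.875.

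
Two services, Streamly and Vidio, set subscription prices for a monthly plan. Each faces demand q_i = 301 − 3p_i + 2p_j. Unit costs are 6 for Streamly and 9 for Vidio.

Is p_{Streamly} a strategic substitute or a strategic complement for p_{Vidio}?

Streamly's profit: π = (p_{Streamly} − 6)(301 − 3p_{Streamly} + 2p_{Vidio}).
∂π/∂p_{Streamly} = 319 − 6p_{Streamly} + 2p_{Vidio} = 0 ⇒ p_{Streamly} = 319/6 + (1/3)p_{Vidio}.
The best-response slope dp_{Streamly}/dp_{Vidio} = 1/3 > 0: the reaction function is upward-sloping, so the choices are strategic complements.

strategic complements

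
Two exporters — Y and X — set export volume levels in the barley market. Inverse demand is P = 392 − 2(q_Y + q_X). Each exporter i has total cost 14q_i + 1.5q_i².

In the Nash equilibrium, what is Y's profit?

6174

Exporter Y's profit: π = q_Y(392 − 2(q_Y + q_X)) − 14q_Y − 1.5q_Y².
∂π/∂q_Y = 378 − 7q_Y − 2q_X = 0, so q_Y = 54 − (2/7)q_X.
By symmetry q_X = q_Y; substituting into the reaction function, (9/7)q_Y = 54 and q_Y = 42.
Price P = 392 − 2·84 = 224.
Y's profit: (224 − 14)·42 − 1.5(42)² = 6174.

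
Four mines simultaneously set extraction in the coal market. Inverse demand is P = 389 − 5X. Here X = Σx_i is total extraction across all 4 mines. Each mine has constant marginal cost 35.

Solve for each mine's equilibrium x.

14.16

A representative mine's profit is π_i = x_i(389 − 5X) − 35x_i, with X = x_i + Σ_{j≠i} x_j.
First-order condition: 354 − 10x_i − 5Σ_{j≠i} x_j = 0.
Imposing symmetry (x_j = x for all j) turns Σ_{j≠i} x_j into 3x, so 354 = 25x and x = 14.16.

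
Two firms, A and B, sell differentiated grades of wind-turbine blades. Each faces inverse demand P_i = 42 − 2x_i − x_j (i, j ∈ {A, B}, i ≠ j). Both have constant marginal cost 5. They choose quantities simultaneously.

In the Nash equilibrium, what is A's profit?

Firm A's profit: π = x_A(42 − 2x_A − x_B) − 5x_A.
∂π/∂x_A = 37 − 4x_A − x_B = 0 ⇒ x_A = 9.25 − 0.25x_B.
By symmetry x_B = x_A; substituting into the reaction function, 1.25x_A = 9.25 and x_A = 7.4.
P_A = 42 − 2·7.4 − 7.4 = 19.8.
Profit = (19.8 − 5)·7.4 = 109.52.

109.52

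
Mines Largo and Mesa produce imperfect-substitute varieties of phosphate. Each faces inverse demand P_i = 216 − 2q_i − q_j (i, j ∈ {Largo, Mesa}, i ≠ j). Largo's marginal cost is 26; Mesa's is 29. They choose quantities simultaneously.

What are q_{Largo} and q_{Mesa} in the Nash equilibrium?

38.2, 37.2

Mine Largo's profit: π = q_{Largo}(216 − 2q_{Largo} − q_{Mesa}) − 26q_{Largo}.
∂π/∂q_{Largo} = 190 − 4q_{Largo} − q_{Mesa} = 0 ⇒ q_{Largo} = 47.5 − 0.25q_{Mesa}.
Similarly q_{Mesa} = 46.75 − 0.25q_{Largo}.
Plugging q_{Mesa} into Largo's best response: q_{Largo} = 47.5 − 0.25(46.75 − 0.25q_{Largo}) ⇒ 0.9375q_{Largo} = 35.8125, so q_{Largo} = 38.2.
Then q_{Mesa} = 46.75 − 0.25·38.2 = 37.2.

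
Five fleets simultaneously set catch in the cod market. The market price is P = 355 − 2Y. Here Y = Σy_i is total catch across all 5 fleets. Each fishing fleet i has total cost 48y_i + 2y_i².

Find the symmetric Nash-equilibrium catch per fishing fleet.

19.1875

A representative fishing fleet's profit is π_i = y_i(355 − 2Y) − 48y_i − 2y_i², with Y = y_i + Σ_{j≠i} y_j.
First-order condition: 307 − 8y_i − 2Σ_{j≠i} y_j = 0.
With identical fishing fleets, set every y_j = y: then 307 − 8y − 8y = 0, i.e. y = 307/16 = 19.1875.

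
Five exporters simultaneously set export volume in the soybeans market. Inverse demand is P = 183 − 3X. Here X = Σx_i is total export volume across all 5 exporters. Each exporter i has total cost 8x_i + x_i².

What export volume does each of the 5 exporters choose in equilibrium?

A representative exporter's profit is π_i = x_i(183 − 3X) − 8x_i − x_i², with X = x_i + Σ_{j≠i} x_j.
First-order condition: 175 − 8x_i − 3Σ_{j≠i} x_j = 0.
Imposing symmetry (x_j = x for all j) turns Σ_{j≠i} x_j into 4x, so 175 = 20x and x = 8.75.

8.75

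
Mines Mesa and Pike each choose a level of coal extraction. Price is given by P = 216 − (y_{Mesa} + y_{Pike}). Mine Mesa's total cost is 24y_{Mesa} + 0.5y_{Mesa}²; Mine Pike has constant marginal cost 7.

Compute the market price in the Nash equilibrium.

94

Mine Mesa's profit: π = y_{Mesa}(216 − (y_{Mesa} + y_{Pike})) − 24y_{Mesa} − 0.5y_{Mesa}².
∂π/∂y_{Mesa} = 192 − 3y_{Mesa} − y_{Pike} = 0, so y_{Mesa} = 64 − (1/3)y_{Pike}.
For Pike: ∂π/∂y_{Pike} = 209 − 2y_{Pike} − y_{Mesa} = 0 ⇒ y_{Pike} = 104.5 − 0.5y_{Mesa}.
Plugging y_{Pike} into Mesa's best response: y_{Mesa} = 64 − (1/3)(104.5 − 0.5y_{Mesa}) ⇒ (5/6)y_{Mesa} = 175/6, so y_{Mesa} = 35.
Then y_{Pike} = 104.5 − 0.5·35 = 87.
Equilibrium price: P = 216 − 122 = 94.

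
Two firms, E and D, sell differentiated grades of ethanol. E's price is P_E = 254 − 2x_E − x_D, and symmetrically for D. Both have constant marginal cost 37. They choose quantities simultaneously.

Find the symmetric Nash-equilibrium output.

Firm E's profit: π = x_E(254 − 2x_E − x_D) − 37x_E.
∂π/∂x_E = 217 − 4x_E − x_D = 0 ⇒ x_E = 54.25 − 0.25x_D.
By symmetry x_D = x_E; substituting into the reaction function, 1.25x_E = 54.25 and x_E = 43.4.

43.4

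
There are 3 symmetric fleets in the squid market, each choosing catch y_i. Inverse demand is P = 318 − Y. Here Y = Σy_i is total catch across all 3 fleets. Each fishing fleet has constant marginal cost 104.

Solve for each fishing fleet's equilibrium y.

53.5

A representative fishing fleet's profit is π_i = y_i(318 − Y) − 104y_i, with Y = y_i + Σ_{j≠i} y_j.
First-order condition: 214 − 2y_i − Σ_{j≠i} y_j = 0.
With identical fishing fleets, set every y_j = y: then 214 − 2y − 2y = 0, i.e. y = 214/4 = 53.5.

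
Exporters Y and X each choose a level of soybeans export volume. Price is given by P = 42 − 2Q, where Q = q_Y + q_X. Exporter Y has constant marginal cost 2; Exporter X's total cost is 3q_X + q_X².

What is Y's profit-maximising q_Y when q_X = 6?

7

Exporter Y's profit: π = q_Y(42 − 2(q_Y + q_X)) − 2q_Y.
∂π/∂q_Y = 40 − 4q_Y − 2q_X = 0, so q_Y = 10 − 0.5q_X.
At q_X = 6: q_Y = 10 − 0.5·6 = 7.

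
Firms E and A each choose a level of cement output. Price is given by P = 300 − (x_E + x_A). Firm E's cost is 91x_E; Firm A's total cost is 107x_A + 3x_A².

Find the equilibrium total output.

110.4

Firm E's profit: π = x_E(300 − (x_E + x_A)) − 91x_E.
∂π/∂x_E = 209 − 2x_E − x_A = 0, so x_E = 104.5 − 0.5x_A.
For A: ∂π/∂x_A = 193 − 8x_A − x_E = 0 ⇒ x_A = 24.125 − 0.125x_E.
Plugging x_A into E's best response: x_E = 104.5 − 0.5(24.125 − 0.125x_E) ⇒ 0.9375x_E = 92.4375, so x_E = 98.6.
Then x_A = 24.125 − 0.125·98.6 = 11.8.
Total output: 98.6 + 11.8 = 110.4.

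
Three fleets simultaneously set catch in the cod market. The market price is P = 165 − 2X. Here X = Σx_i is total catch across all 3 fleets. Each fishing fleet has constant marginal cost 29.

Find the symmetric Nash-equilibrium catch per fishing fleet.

17

A representative fishing fleet's profit is π_i = x_i(165 − 2X) − 29x_i, with X = x_i + Σ_{j≠i} x_j.
First-order condition: 136 − 4x_i − 2Σ_{j≠i} x_j = 0.
With identical fishing fleets, set every x_j = x: then 136 − 4x − 4x = 0, i.e. x = 136/8 = 17.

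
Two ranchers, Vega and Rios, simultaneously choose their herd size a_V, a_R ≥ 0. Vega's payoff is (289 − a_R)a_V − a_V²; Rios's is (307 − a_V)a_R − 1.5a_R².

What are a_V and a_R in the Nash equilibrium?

112, 65

Expanding Vega's payoff: 289a_V − a_Ra_V − a_V².
∂π/∂a_V = 289 − a_R − 2a_V = 0, so a_V = 144.5 − 0.5a_R.
Likewise for Rios: a_R = 307/3 − (1/3)a_V.
Substituting the second reaction function into the first: a_V = 144.5 − 0.5(307/3 − (1/3)a_V), which gives (5/6)a_V = 280/3 ⇒ a_V = 112.
Then a_R = 307/3 − (1/3)·112 = 65.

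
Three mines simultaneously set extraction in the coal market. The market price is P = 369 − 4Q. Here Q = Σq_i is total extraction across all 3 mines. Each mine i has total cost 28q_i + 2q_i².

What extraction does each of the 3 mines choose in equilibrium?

17.05

A representative mine's profit is π_i = q_i(369 − 4Q) − 28q_i − 2q_i², with Q = q_i + Σ_{j≠i} q_j.
First-order condition: 341 − 12q_i − 4Σ_{j≠i} q_j = 0.
In a symmetric equilibrium every mine chooses the same q, so Σ_{j≠i} q_j = 2q. The condition becomes 341 − 20q = 0, giving q = 341/20 = 17.05.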